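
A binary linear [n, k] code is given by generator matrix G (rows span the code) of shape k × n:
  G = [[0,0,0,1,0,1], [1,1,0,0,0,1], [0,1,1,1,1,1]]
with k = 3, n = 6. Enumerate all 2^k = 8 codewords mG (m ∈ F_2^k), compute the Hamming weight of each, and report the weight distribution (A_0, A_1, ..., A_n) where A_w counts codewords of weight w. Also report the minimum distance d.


Weight distribution: A_0 = 1, A_2 = 1, A_3 = 3, A_4 = 2, A_5 = 1. Minimum distance d = 2.

Enumerate all 2^3 = 8 messages m ∈ F_2^3.
For each, compute codeword c = mG in F_2^6, then tally its weight.
  m = 000 → c = 000000, weight = 0.
  m = 100 → c = 000101, weight = 2.
  m = 010 → c = 110001, weight = 3.
  m = 110 → c = 110100, weight = 3.
  m = 001 → c = 011111, weight = 5.
  m = 101 → c = 011010, weight = 3.
  m = 011 → c = 101110, weight = 4.
  m = 111 → c = 101011, weight = 4.
Tally weights:
  weight 0: 1 codewords.
  weight 2: 1 codewords.
  weight 3: 3 codewords.
  weight 4: 2 codewords.
  weight 5: 1 codewords.
Minimum distance d = smallest w > 0 with A_w > 0 = 2.
Sanity: Σ A_w = 8 = 2^3 = 8 ✓.


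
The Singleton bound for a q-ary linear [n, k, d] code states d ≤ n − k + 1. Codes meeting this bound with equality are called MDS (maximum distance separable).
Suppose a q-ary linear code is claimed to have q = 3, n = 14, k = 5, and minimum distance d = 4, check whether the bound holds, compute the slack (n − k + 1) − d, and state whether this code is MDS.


Singleton RHS = n − k + 1 = 10, slack = 6, bound satisfied, not MDS.

Singleton bound: d ≤ n − k + 1.
Here n = 14, k = 5, so n − k + 1 = 10.
Given d = 4, check d ≤ 10: YES.
Slack = (n − k + 1) − d = 6.
The code is NOT MDS (slack = 6 > 0).
Description: the claimed parameters are [14, 5, 4]_3; such a code would be non-MDS.


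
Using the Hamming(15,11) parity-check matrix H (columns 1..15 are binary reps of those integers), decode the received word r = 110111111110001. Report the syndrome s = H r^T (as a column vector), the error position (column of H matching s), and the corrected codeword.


s = (1, 1, 0, 0)^T, error position = 12, corrected codeword c = 110111111111001

Compute s = H r^T mod 2 one row at a time:
  s_1 = 1 + 1 + 1 + 1 + 0 + 0 + 0 + 1 = 5 ≡ 1 (mod 2).
  s_2 = 1 + 1 + 1 + 1 + 0 + 0 + 0 + 1 = 5 ≡ 1 (mod 2).
  s_3 = 1 + 0 + 1 + 1 + 1 + 1 + 0 + 1 = 6 ≡ 0 (mod 2).
  s_4 = 1 + 0 + 1 + 1 + 1 + 1 + 0 + 1 = 6 ≡ 0 (mod 2).
s = (1, 1, 0, 0)^T — this equals column 12 of H (binary 1100), so error is at position 12.
Correct: flip bit 12 of r = 110111111110001 to get c = 110111111111001.


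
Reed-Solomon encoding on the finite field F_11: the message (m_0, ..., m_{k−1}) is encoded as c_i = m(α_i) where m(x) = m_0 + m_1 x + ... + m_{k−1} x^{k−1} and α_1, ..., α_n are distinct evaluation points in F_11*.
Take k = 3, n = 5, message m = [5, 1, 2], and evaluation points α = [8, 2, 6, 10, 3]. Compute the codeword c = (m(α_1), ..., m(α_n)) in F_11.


c = [9, 4, 6, 6, 4]

Message polynomial: m(x) = 5 + 1·x + 2·x^2 (mod 11).
For each evaluation point α_i, compute m(α_i) mod 11:
  α_1 = 8: Horner steps 2 → 6 → 9, so m(8) = 9.
  α_2 = 2: Horner steps 2 → 5 → 4, so m(2) = 4.
  α_3 = 6: Horner steps 2 → 2 → 6, so m(6) = 6.
  α_4 = 10: Horner steps 2 → 10 → 6, so m(10) = 6.
  α_5 = 3: Horner steps 2 → 7 → 4, so m(3) = 4.
Codeword c = [9, 4, 6, 6, 4] ∈ F_11^5.


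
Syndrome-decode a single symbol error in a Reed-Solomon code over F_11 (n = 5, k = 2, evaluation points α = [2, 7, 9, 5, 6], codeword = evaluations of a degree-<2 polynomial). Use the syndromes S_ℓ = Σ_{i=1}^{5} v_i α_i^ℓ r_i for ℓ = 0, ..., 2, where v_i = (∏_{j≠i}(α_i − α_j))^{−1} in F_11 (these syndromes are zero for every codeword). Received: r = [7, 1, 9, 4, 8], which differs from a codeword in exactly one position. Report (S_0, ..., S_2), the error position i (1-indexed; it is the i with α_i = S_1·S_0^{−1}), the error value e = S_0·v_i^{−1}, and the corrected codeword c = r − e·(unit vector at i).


S = (2, 4, 8), error at position 1, error magnitude e = 4, c = [3, 1, 9, 4, 8].

Step 1: column multipliers v_i = (∏_{j≠i}(α_i − α_j))^{−1} mod 11.
  i = 1 (α = 2): (2−7)(2−9)(2−5)(2−6) = (−5)·(−7)·(−3)·(−4) = 420 ≡ 2, so v_1 = 2^{−1} = 6 (mod 11).
  i = 2 (α = 7): (7−2)(7−9)(7−5)(7−6) = 5·(−2)·2·1 = −20 ≡ 2, so v_2 = 2^{−1} = 6 (mod 11).
  i = 3 (α = 9): (9−2)(9−7)(9−5)(9−6) = 7·2·4·3 = 168 ≡ 3, so v_3 = 3^{−1} = 4 (mod 11).
  i = 4 (α = 5): (5−2)(5−7)(5−9)(5−6) = 3·(−2)·(−4)·(−1) = −24 ≡ 9, so v_4 = 9^{−1} = 5 (mod 11).
  i = 5 (α = 6): (6−2)(6−7)(6−9)(6−5) = 4·(−1)·(−3)·1 = 12 ≡ 1, so v_5 = 1^{−1} = 1 (mod 11).
  v = [6, 6, 4, 5, 1].
Step 2: syndromes of r = [7, 1, 9, 4, 8] (all sums mod 11).
  S_0 = Σ v_i r_i = 6·7 + 6·1 + 4·9 + 5·4 + 1·8 = 112 ≡ 2.
  S_1 = Σ v_i α_i r_i = 6·2·7 + 6·7·1 + 4·9·9 + 5·5·4 + 1·6·8 = 598 ≡ 4.
  α_i^2 mod 11 = [4, 5, 4, 3, 3].
  S_2 = Σ v_i α_i^2 r_i = 6·4·7 + 6·5·1 + 4·4·9 + 5·3·4 + 1·3·8 = 426 ≡ 8.
  S = (2, 4, 8) ≠ 0, so r is not a codeword (an error is present).
Step 3: locate the error. For a single error e at position i, S_ℓ = v_i·e·α_i^ℓ, so α_err = S_1/S_0.
  S_0^{−1} = 2^{−1} = 6 (mod 11), so α_err = 4·6 = 24 ≡ 2 = α_1. Error position i = 1.
  Consistency check: S_2/S_1 = 8·3 = 24 ≡ 2 = α_err ✓ (single-error assumption holds).
Step 4: error magnitude e = S_0/v_1 = S_0·∏_{j≠1}(α_1 − α_j) = 2·2 = 4 ≡ 4 (mod 11).
Step 5: correct position 1: c_1 = r_1 − e = 7 − 4 ≡ 3 (mod 11). Hence c = [3, 1, 9, 4, 8].
  Check: interpolating c through the α_i gives m(x) = 6 + 4·x (degree < 2) with m(α_i) = c_i for every i, so c is indeed a codeword.


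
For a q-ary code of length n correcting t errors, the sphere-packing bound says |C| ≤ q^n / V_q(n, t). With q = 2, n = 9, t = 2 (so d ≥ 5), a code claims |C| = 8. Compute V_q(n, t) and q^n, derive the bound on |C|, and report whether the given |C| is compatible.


V_q(n, t) = 46, q^n = 512, Hamming bound = 11, |C| = 8 ≤ bound (satisfied).

Step 1: Compute V_q(n, t) = Σ_{j=0}^2 C(n, j) (q−1)^j.
  j = 0: C(9,0)·(1)^0 = 1·1 = 1.
  j = 1: C(9,1)·(1)^1 = 9·1 = 9.
  j = 2: C(9,2)·(1)^2 = 36·1 = 36.
  V_q(n, t) = 1 + 9 + 36 = 46.
Step 2: q^n = 2^9 = 512.
Step 3: Hamming bound ⌊q^n / V_q(n,t)⌋ = ⌊512/46⌋ = 11.
Step 4: Compare |C| = 8 to 11: satisfied.
The claimed |C| lies below the Hamming bound.


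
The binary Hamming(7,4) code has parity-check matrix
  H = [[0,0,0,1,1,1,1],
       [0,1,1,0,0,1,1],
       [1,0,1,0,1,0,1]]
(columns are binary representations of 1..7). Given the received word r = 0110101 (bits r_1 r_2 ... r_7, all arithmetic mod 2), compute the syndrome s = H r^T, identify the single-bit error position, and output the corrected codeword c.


s = (0, 1, 1)^T, error position = 3, corrected codeword c = 0100101

Compute s = H r^T mod 2 one row at a time:
  s_1 = 0 + 1 + 0 + 1 = 2 ≡ 0 (mod 2).
  s_2 = 1 + 1 + 0 + 1 = 3 ≡ 1 (mod 2).
  s_3 = 0 + 1 + 1 + 1 = 3 ≡ 1 (mod 2).
s = (0, 1, 1)^T — this equals column 3 of H (binary 011), so error is at position 3.
Correct: flip bit 3 of r = 0110101 to get c = 0100101.


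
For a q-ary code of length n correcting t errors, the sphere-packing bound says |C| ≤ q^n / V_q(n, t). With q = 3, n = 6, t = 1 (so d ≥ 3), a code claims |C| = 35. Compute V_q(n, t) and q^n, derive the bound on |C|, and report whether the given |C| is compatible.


V_q(n, t) = 13, q^n = 729, Hamming bound = 56, |C| = 35 ≤ bound (satisfied).

Step 1: Compute V_q(n, t) = Σ_{j=0}^1 C(n, j) (q−1)^j.
  j = 0: C(6,0)·(2)^0 = 1·1 = 1.
  j = 1: C(6,1)·(2)^1 = 6·2 = 12.
  V_q(n, t) = 1 + 12 = 13.
Step 2: q^n = 3^6 = 729.
Step 3: Hamming bound ⌊q^n / V_q(n,t)⌋ = ⌊729/13⌋ = 56.
Step 4: Compare |C| = 35 to 56: satisfied.
The claimed |C| lies below the Hamming bound.


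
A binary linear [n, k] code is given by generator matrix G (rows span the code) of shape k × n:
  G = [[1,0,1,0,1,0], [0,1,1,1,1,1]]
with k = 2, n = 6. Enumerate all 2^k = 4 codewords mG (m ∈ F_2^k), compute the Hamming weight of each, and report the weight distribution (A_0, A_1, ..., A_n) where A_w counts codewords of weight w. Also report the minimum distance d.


Weight distribution: A_0 = 1, A_3 = 1, A_4 = 1, A_5 = 1. Minimum distance d = 3.

Enumerate all 2^2 = 4 messages m ∈ F_2^2.
For each, compute codeword c = mG in F_2^6, then tally its weight.
  m = 00 → c = 000000, weight = 0.
  m = 10 → c = 101010, weight = 3.
  m = 01 → c = 011111, weight = 5.
  m = 11 → c = 110101, weight = 4.
Tally weights:
  weight 0: 1 codewords.
  weight 3: 1 codewords.
  weight 4: 1 codewords.
  weight 5: 1 codewords.
Minimum distance d = smallest w > 0 with A_w > 0 = 3.
Sanity: Σ A_w = 4 = 2^2 = 4 ✓.


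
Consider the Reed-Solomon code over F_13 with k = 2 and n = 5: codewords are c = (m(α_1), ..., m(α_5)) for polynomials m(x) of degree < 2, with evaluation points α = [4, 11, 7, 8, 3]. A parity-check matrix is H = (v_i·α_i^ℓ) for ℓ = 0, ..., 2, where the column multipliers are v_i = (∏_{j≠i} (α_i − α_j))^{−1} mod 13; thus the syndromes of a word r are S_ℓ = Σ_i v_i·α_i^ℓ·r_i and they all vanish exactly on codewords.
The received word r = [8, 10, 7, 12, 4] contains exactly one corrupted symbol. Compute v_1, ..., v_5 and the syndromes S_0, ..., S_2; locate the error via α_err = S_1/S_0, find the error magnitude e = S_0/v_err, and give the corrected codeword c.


S = (8, 12, 5), error at position 4, error magnitude e = 1, c = [8, 10, 7, 11, 4].

Step 1: column multipliers v_i = (∏_{j≠i}(α_i − α_j))^{−1} mod 13.
  i = 1 (α = 4): (4−11)(4−7)(4−8)(4−3) = (−7)·(−3)·(−4)·1 = −84 ≡ 7, so v_1 = 7^{−1} = 2 (mod 13).
  i = 2 (α = 11): (11−4)(11−7)(11−8)(11−3) = 7·4·3·8 = 672 ≡ 9, so v_2 = 9^{−1} = 3 (mod 13).
  i = 3 (α = 7): (7−4)(7−11)(7−8)(7−3) = 3·(−4)·(−1)·4 = 48 ≡ 9, so v_3 = 9^{−1} = 3 (mod 13).
  i = 4 (α = 8): (8−4)(8−11)(8−7)(8−3) = 4·(−3)·1·5 = −60 ≡ 5, so v_4 = 5^{−1} = 8 (mod 13).
  i = 5 (α = 3): (3−4)(3−11)(3−7)(3−8) = (−1)·(−8)·(−4)·(−5) = 160 ≡ 4, so v_5 = 4^{−1} = 10 (mod 13).
  v = [2, 3, 3, 8, 10].
Step 2: syndromes of r = [8, 10, 7, 12, 4] (all sums mod 13).
  S_0 = Σ v_i r_i = 2·8 + 3·10 + 3·7 + 8·12 + 10·4 = 203 ≡ 8.
  S_1 = Σ v_i α_i r_i = 2·4·8 + 3·11·10 + 3·7·7 + 8·8·12 + 10·3·4 = 1429 ≡ 12.
  α_i^2 mod 13 = [3, 4, 10, 12, 9].
  S_2 = Σ v_i α_i^2 r_i = 2·3·8 + 3·4·10 + 3·10·7 + 8·12·12 + 10·9·4 = 1890 ≡ 5.
  S = (8, 12, 5) ≠ 0, so r is not a codeword (an error is present).
Step 3: locate the error. For a single error e at position i, S_ℓ = v_i·e·α_i^ℓ, so α_err = S_1/S_0.
  S_0^{−1} = 8^{−1} = 5 (mod 13), so α_err = 12·5 = 60 ≡ 8 = α_4. Error position i = 4.
  Consistency check: S_2/S_1 = 5·12 = 60 ≡ 8 = α_err ✓ (single-error assumption holds).
Step 4: error magnitude e = S_0/v_4 = S_0·∏_{j≠4}(α_4 − α_j) = 8·5 = 40 ≡ 1 (mod 13).
Step 5: correct position 4: c_4 = r_4 − e = 12 − 1 ≡ 11 (mod 13). Hence c = [8, 10, 7, 11, 4].
  Check: interpolating c through the α_i gives m(x) = 5 + 4·x (degree < 2) with m(α_i) = c_i for every i, so c is indeed a codeword.


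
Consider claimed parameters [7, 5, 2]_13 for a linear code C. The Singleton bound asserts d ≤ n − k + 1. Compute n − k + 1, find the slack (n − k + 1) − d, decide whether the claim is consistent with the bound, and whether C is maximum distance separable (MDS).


Singleton RHS = n − k + 1 = 3, slack = 1, bound satisfied, not MDS.

Singleton bound: d ≤ n − k + 1.
Here n = 7, k = 5, so n − k + 1 = 3.
Given d = 2, check d ≤ 3: YES.
Slack = (n − k + 1) − d = 1.
The code is NOT MDS (slack = 1 > 0).
Description: the claimed parameters are [7, 5, 2]_13; such a code would be non-MDS.


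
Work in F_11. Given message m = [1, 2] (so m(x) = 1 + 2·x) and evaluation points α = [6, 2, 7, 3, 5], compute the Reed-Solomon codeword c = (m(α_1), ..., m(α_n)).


c = [2, 5, 4, 7, 0]

Message polynomial: m(x) = 1 + 2·x (mod 11).
For each evaluation point α_i, compute m(α_i) mod 11:
  α_1 = 6: Horner steps 2 → 2, so m(6) = 2.
  α_2 = 2: Horner steps 2 → 5, so m(2) = 5.
  α_3 = 7: Horner steps 2 → 4, so m(7) = 4.
  α_4 = 3: Horner steps 2 → 7, so m(3) = 7.
  α_5 = 5: Horner steps 2 → 0, so m(5) = 0.
Codeword c = [2, 5, 4, 7, 0] ∈ F_11^5.


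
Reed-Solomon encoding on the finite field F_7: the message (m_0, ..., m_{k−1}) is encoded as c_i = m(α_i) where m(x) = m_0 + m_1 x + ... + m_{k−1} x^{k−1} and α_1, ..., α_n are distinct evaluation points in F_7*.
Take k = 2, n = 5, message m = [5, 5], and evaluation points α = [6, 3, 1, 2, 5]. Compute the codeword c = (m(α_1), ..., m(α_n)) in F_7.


c = [0, 6, 3, 1, 2]

Message polynomial: m(x) = 5 + 5·x (mod 7).
For each evaluation point α_i, compute m(α_i) mod 7:
  α_1 = 6: Horner steps 5 → 0, so m(6) = 0.
  α_2 = 3: Horner steps 5 → 6, so m(3) = 6.
  α_3 = 1: Horner steps 5 → 3, so m(1) = 3.
  α_4 = 2: Horner steps 5 → 1, so m(2) = 1.
  α_5 = 5: Horner steps 5 → 2, so m(5) = 2.
Codeword c = [0, 6, 3, 1, 2] ∈ F_7^5.


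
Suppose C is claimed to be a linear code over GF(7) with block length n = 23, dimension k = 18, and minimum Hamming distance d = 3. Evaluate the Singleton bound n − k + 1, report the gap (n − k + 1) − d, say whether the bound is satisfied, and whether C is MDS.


Singleton RHS = n − k + 1 = 6, slack = 3, bound satisfied, not MDS.

Singleton bound: d ≤ n − k + 1.
Here n = 23, k = 18, so n − k + 1 = 6.
Given d = 3, check d ≤ 6: YES.
Slack = (n − k + 1) − d = 3.
The code is NOT MDS (slack = 3 > 0).
Description: the claimed parameters are [23, 18, 3]_7; such a code would be non-MDS.


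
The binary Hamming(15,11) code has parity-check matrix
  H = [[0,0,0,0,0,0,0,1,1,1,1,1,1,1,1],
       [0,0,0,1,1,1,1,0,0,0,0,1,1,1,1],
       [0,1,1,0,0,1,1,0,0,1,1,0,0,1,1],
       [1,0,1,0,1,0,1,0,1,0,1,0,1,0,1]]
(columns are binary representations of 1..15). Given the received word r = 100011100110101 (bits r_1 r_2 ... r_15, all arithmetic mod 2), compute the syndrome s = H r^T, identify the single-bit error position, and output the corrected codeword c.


s = (0, 1, 1, 0)^T, error position = 6, corrected codeword c = 100010100110101

Compute s = H r^T mod 2 one row at a time:
  s_1 = 0 + 0 + 1 + 1 + 0 + 1 + 0 + 1 = 4 ≡ 0 (mod 2).
  s_2 = 0 + 1 + 1 + 1 + 0 + 1 + 0 + 1 = 5 ≡ 1 (mod 2).
  s_3 = 0 + 0 + 1 + 1 + 1 + 1 + 0 + 1 = 5 ≡ 1 (mod 2).
  s_4 = 1 + 0 + 1 + 1 + 0 + 1 + 1 + 1 = 6 ≡ 0 (mod 2).
s = (0, 1, 1, 0)^T — this equals column 6 of H (binary 0110), so error is at position 6.
Correct: flip bit 6 of r = 100011100110101 to get c = 100010100110101.


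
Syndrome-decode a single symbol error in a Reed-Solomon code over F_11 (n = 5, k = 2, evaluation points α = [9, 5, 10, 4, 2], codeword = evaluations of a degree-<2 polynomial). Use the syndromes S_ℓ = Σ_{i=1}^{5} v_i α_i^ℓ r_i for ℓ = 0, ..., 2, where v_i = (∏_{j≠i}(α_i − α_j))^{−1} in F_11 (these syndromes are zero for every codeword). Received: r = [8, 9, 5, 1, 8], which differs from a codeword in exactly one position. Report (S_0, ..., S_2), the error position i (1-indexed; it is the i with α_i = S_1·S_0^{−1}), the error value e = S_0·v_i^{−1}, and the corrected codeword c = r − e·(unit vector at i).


S = (2, 4, 8), error at position 5, error magnitude e = 1, c = [8, 9, 5, 1, 7].

Step 1: column multipliers v_i = (∏_{j≠i}(α_i − α_j))^{−1} mod 11.
  i = 1 (α = 9): (9−5)(9−10)(9−4)(9−2) = 4·(−1)·5·7 = −140 ≡ 3, so v_1 = 3^{−1} = 4 (mod 11).
  i = 2 (α = 5): (5−9)(5−10)(5−4)(5−2) = (−4)·(−5)·1·3 = 60 ≡ 5, so v_2 = 5^{−1} = 9 (mod 11).
  i = 3 (α = 10): (10−9)(10−5)(10−4)(10−2) = 1·5·6·8 = 240 ≡ 9, so v_3 = 9^{−1} = 5 (mod 11).
  i = 4 (α = 4): (4−9)(4−5)(4−10)(4−2) = (−5)·(−1)·(−6)·2 = −60 ≡ 6, so v_4 = 6^{−1} = 2 (mod 11).
  i = 5 (α = 2): (2−9)(2−5)(2−10)(2−4) = (−7)·(−3)·(−8)·(−2) = 336 ≡ 6, so v_5 = 6^{−1} = 2 (mod 11).
  v = [4, 9, 5, 2, 2].
Step 2: syndromes of r = [8, 9, 5, 1, 8] (all sums mod 11).
  S_0 = Σ v_i r_i = 4·8 + 9·9 + 5·5 + 2·1 + 2·8 = 156 ≡ 2.
  S_1 = Σ v_i α_i r_i = 4·9·8 + 9·5·9 + 5·10·5 + 2·4·1 + 2·2·8 = 983 ≡ 4.
  α_i^2 mod 11 = [4, 3, 1, 5, 4].
  S_2 = Σ v_i α_i^2 r_i = 4·4·8 + 9·3·9 + 5·1·5 + 2·5·1 + 2·4·8 = 470 ≡ 8.
  S = (2, 4, 8) ≠ 0, so r is not a codeword (an error is present).
Step 3: locate the error. For a single error e at position i, S_ℓ = v_i·e·α_i^ℓ, so α_err = S_1/S_0.
  S_0^{−1} = 2^{−1} = 6 (mod 11), so α_err = 4·6 = 24 ≡ 2 = α_5. Error position i = 5.
  Consistency check: S_2/S_1 = 8·3 = 24 ≡ 2 = α_err ✓ (single-error assumption holds).
Step 4: error magnitude e = S_0/v_5 = S_0·∏_{j≠5}(α_5 − α_j) = 2·6 = 12 ≡ 1 (mod 11).
Step 5: correct position 5: c_5 = r_5 − e = 8 − 1 ≡ 7 (mod 11). Hence c = [8, 9, 5, 1, 7].
  Check: interpolating c through the α_i gives m(x) = 2 + 8·x (degree < 2) with m(α_i) = c_i for every i, so c is indeed a codeword.


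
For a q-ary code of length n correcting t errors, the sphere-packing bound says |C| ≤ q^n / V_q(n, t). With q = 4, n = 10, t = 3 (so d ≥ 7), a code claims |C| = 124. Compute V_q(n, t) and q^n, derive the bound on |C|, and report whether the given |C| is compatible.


V_q(n, t) = 3676, q^n = 1048576, Hamming bound = 285, |C| = 124 ≤ bound (satisfied).

Step 1: Compute V_q(n, t) = Σ_{j=0}^3 C(n, j) (q−1)^j.
  j = 0: C(10,0)·(3)^0 = 1·1 = 1.
  j = 1: C(10,1)·(3)^1 = 10·3 = 30.
  j = 2: C(10,2)·(3)^2 = 45·9 = 405.
  j = 3: C(10,3)·(3)^3 = 120·27 = 3240.
  V_q(n, t) = 1 + 30 + 405 + 3240 = 3676.
Step 2: q^n = 4^10 = 1048576.
Step 3: Hamming bound ⌊q^n / V_q(n,t)⌋ = ⌊1048576/3676⌋ = 285.
Step 4: Compare |C| = 124 to 285: satisfied.
The claimed |C| lies below the Hamming bound.


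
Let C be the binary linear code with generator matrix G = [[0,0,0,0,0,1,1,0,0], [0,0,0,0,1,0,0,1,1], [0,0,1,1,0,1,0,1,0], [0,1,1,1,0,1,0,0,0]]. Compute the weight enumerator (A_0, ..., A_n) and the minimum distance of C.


Weight distribution: A_0 = 1, A_2 = 2, A_3 = 2, A_4 = 5, A_5 = 4, A_7 = 2. Minimum distance d = 2.

Enumerate all 2^4 = 16 messages m ∈ F_2^4.
For each, compute codeword c = mG in F_2^9, then tally its weight.
  m = 0000 → c = 000000000, weight = 0.
  m = 1000 → c = 000001100, weight = 2.
  m = 0100 → c = 000010011, weight = 3.
  m = 1100 → c = 000011111, weight = 5.
  m = 0010 → c = 001101010, weight = 4.
  m = 1010 → c = 001100110, weight = 4.
  m = 0110 → c = 001111001, weight = 5.
  m = 1110 → c = 001110101, weight = 5.
  m = 0001 → c = 011101000, weight = 4.
  m = 1001 → c = 011100100, weight = 4.
  m = 0101 → c = 011111011, weight = 7.
  m = 1101 → c = 011110111, weight = 7.
  m = 0011 → c = 010000010, weight = 2.
  m = 1011 → c = 010001110, weight = 4.
  m = 0111 → c = 010010001, weight = 3.
  m = 1111 → c = 010011101, weight = 5.
Tally weights:
  weight 0: 1 codewords.
  weight 2: 2 codewords.
  weight 3: 2 codewords.
  weight 4: 5 codewords.
  weight 5: 4 codewords.
  weight 7: 2 codewords.
Minimum distance d = smallest w > 0 with A_w > 0 = 2.
Sanity: Σ A_w = 16 = 2^4 = 16 ✓.


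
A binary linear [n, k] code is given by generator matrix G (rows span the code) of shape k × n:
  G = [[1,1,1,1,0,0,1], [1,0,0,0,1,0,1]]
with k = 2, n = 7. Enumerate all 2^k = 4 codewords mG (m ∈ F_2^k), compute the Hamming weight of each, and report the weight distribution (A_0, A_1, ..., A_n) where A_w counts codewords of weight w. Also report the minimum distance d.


Weight distribution: A_0 = 1, A_3 = 1, A_4 = 1, A_5 = 1. Minimum distance d = 3.

Enumerate all 2^2 = 4 messages m ∈ F_2^2.
For each, compute codeword c = mG in F_2^7, then tally its weight.
  m = 00 → c = 0000000, weight = 0.
  m = 10 → c = 1111001, weight = 5.
  m = 01 → c = 1000101, weight = 3.
  m = 11 → c = 0111100, weight = 4.
Tally weights:
  weight 0: 1 codewords.
  weight 3: 1 codewords.
  weight 4: 1 codewords.
  weight 5: 1 codewords.
Minimum distance d = smallest w > 0 with A_w > 0 = 3.
Sanity: Σ A_w = 4 = 2^2 = 4 ✓.


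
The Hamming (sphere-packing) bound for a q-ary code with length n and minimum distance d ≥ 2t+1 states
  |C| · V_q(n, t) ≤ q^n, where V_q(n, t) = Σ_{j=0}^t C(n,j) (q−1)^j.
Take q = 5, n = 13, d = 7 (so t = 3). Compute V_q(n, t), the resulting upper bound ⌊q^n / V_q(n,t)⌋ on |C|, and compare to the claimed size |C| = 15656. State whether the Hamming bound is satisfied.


V_q(n, t) = 19605, q^n = 1220703125, Hamming bound = 62264, |C| = 15656 ≤ bound (satisfied).

Step 1: Compute V_q(n, t) = Σ_{j=0}^3 C(n, j) (q−1)^j.
  j = 0: C(13,0)·(4)^0 = 1·1 = 1.
  j = 1: C(13,1)·(4)^1 = 13·4 = 52.
  j = 2: C(13,2)·(4)^2 = 78·16 = 1248.
  j = 3: C(13,3)·(4)^3 = 286·64 = 18304.
  V_q(n, t) = 1 + 52 + 1248 + 18304 = 19605.
Step 2: q^n = 5^13 = 1220703125.
Step 3: Hamming bound ⌊q^n / V_q(n,t)⌋ = ⌊1220703125/19605⌋ = 62264.
Step 4: Compare |C| = 15656 to 62264: satisfied.
The claimed |C| lies below the Hamming bound.


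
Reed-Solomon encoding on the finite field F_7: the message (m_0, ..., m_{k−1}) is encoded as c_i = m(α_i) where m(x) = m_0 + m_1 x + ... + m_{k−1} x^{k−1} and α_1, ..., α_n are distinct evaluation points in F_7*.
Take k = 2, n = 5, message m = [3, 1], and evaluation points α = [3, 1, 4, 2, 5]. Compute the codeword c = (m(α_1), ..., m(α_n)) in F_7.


c = [6, 4, 0, 5, 1]

Message polynomial: m(x) = 3 + 1·x (mod 7).
For each evaluation point α_i, compute m(α_i) mod 7:
  α_1 = 3: Horner steps 1 → 6, so m(3) = 6.
  α_2 = 1: Horner steps 1 → 4, so m(1) = 4.
  α_3 = 4: Horner steps 1 → 0, so m(4) = 0.
  α_4 = 2: Horner steps 1 → 5, so m(2) = 5.
  α_5 = 5: Horner steps 1 → 1, so m(5) = 1.
Codeword c = [6, 4, 0, 5, 1] ∈ F_7^5.


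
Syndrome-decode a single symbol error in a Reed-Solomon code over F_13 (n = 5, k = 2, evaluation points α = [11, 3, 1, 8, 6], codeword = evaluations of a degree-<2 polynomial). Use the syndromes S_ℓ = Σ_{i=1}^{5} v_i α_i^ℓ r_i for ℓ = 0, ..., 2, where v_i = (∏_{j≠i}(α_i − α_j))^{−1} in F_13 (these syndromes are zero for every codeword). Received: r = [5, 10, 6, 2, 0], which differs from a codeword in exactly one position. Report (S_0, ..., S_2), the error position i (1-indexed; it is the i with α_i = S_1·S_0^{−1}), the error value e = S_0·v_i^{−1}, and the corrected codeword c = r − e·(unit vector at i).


S = (1, 1, 1), error at position 3, error magnitude e = 11, c = [5, 10, 8, 2, 0].

Step 1: column multipliers v_i = (∏_{j≠i}(α_i − α_j))^{−1} mod 13.
  i = 1 (α = 11): (11−3)(11−1)(11−8)(11−6) = 8·10·3·5 = 1200 ≡ 4, so v_1 = 4^{−1} = 10 (mod 13).
  i = 2 (α = 3): (3−11)(3−1)(3−8)(3−6) = (−8)·2·(−5)·(−3) = −240 ≡ 7, so v_2 = 7^{−1} = 2 (mod 13).
  i = 3 (α = 1): (1−11)(1−3)(1−8)(1−6) = (−10)·(−2)·(−7)·(−5) = 700 ≡ 11, so v_3 = 11^{−1} = 6 (mod 13).
  i = 4 (α = 8): (8−11)(8−3)(8−1)(8−6) = (−3)·5·7·2 = −210 ≡ 11, so v_4 = 11^{−1} = 6 (mod 13).
  i = 5 (α = 6): (6−11)(6−3)(6−1)(6−8) = (−5)·3·5·(−2) = 150 ≡ 7, so v_5 = 7^{−1} = 2 (mod 13).
  v = [10, 2, 6, 6, 2].
Step 2: syndromes of r = [5, 10, 6, 2, 0] (all sums mod 13).
  S_0 = Σ v_i r_i = 10·5 + 2·10 + 6·6 + 6·2 + 2·0 = 118 ≡ 1.
  S_1 = Σ v_i α_i r_i = 10·11·5 + 2·3·10 + 6·1·6 + 6·8·2 + 2·6·0 = 742 ≡ 1.
  α_i^2 mod 13 = [4, 9, 1, 12, 10].
  S_2 = Σ v_i α_i^2 r_i = 10·4·5 + 2·9·10 + 6·1·6 + 6·12·2 + 2·10·0 = 560 ≡ 1.
  S = (1, 1, 1) ≠ 0, so r is not a codeword (an error is present).
Step 3: locate the error. For a single error e at position i, S_ℓ = v_i·e·α_i^ℓ, so α_err = S_1/S_0.
  S_0^{−1} = 1^{−1} = 1 (mod 13), so α_err = 1·1 = 1 ≡ 1 = α_3. Error position i = 3.
  Consistency check: S_2/S_1 = 1·1 = 1 ≡ 1 = α_err ✓ (single-error assumption holds).
Step 4: error magnitude e = S_0/v_3 = S_0·∏_{j≠3}(α_3 − α_j) = 1·11 = 11 ≡ 11 (mod 13).
Step 5: correct position 3: c_3 = r_3 − e = 6 − 11 ≡ 8 (mod 13). Hence c = [5, 10, 8, 2, 0].
  Check: interpolating c through the α_i gives m(x) = 7 + 1·x (degree < 2) with m(α_i) = c_i for every i, so c is indeed a codeword.


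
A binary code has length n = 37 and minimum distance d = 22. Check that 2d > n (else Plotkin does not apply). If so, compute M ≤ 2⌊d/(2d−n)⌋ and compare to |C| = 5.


Plotkin bound M ≤ 6; given |C| = 5 ≤ bound (satisfied).

Check applicability: 2d = 44, n = 37.
2d − n = 7 > 0, so Plotkin applies.
Compute d/(2d−n) = 22/7 ≈ 3.1429.
⌊d/(2d−n)⌋ = 3.
Plotkin bound: M ≤ 2·3 = 6.
Given |C| = 5, check: satisfied.
This |C| is below the Plotkin bound.


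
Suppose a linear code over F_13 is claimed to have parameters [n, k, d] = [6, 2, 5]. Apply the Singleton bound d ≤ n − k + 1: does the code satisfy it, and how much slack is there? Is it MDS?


Singleton RHS = n − k + 1 = 5, slack = 0, bound satisfied, MDS.

Singleton bound: d ≤ n − k + 1.
Here n = 6, k = 2, so n − k + 1 = 5.
Given d = 5, check d ≤ 5: YES.
Slack = (n − k + 1) − d = 0.
The code is MDS (slack = 0).
Description: the claimed parameters are [6, 2, 5]_13; such a code would be MDS (meets Singleton bound).


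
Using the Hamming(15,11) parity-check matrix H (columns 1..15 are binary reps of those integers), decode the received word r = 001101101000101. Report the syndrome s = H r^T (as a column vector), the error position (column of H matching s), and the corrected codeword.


s = (1, 1, 0, 1)^T, error position = 13, corrected codeword c = 001101101000001

Compute s = H r^T mod 2 one row at a time:
  s_1 = 0 + 1 + 0 + 0 + 0 + 1 + 0 + 1 = 3 ≡ 1 (mod 2).
  s_2 = 1 + 0 + 1 + 1 + 0 + 1 + 0 + 1 = 5 ≡ 1 (mod 2).
  s_3 = 0 + 1 + 1 + 1 + 0 + 0 + 0 + 1 = 4 ≡ 0 (mod 2).
  s_4 = 0 + 1 + 0 + 1 + 1 + 0 + 1 + 1 = 5 ≡ 1 (mod 2).
s = (1, 1, 0, 1)^T — this equals column 13 of H (binary 1101), so error is at position 13.
Correct: flip bit 13 of r = 001101101000101 to get c = 001101101000001.


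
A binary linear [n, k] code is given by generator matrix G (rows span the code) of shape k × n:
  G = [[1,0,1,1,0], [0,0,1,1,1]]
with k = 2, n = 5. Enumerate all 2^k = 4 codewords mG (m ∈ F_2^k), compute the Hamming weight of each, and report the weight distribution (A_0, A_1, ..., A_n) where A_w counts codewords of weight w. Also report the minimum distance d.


Weight distribution: A_0 = 1, A_2 = 1, A_3 = 2. Minimum distance d = 2.

Enumerate all 2^2 = 4 messages m ∈ F_2^2.
For each, compute codeword c = mG in F_2^5, then tally its weight.
  m = 00 → c = 00000, weight = 0.
  m = 10 → c = 10110, weight = 3.
  m = 01 → c = 00111, weight = 3.
  m = 11 → c = 10001, weight = 2.
Tally weights:
  weight 0: 1 codewords.
  weight 2: 1 codewords.
  weight 3: 2 codewords.
Minimum distance d = smallest w > 0 with A_w > 0 = 2.
Sanity: Σ A_w = 4 = 2^2 = 4 ✓.


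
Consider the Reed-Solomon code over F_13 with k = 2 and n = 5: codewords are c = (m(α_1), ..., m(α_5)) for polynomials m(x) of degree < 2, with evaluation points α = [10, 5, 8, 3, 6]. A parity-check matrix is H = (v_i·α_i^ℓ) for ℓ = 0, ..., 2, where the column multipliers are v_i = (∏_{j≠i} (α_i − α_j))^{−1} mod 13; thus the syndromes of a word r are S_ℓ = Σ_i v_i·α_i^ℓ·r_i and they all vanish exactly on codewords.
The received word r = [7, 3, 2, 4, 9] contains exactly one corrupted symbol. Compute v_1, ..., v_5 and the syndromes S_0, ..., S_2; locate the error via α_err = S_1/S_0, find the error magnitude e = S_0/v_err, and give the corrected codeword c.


S = (4, 6, 9), error at position 3, error magnitude e = 7, c = [7, 3, 8, 4, 9].

Step 1: column multipliers v_i = (∏_{j≠i}(α_i − α_j))^{−1} mod 13.
  i = 1 (α = 10): (10−5)(10−8)(10−3)(10−6) = 5·2·7·4 = 280 ≡ 7, so v_1 = 7^{−1} = 2 (mod 13).
  i = 2 (α = 5): (5−10)(5−8)(5−3)(5−6) = (−5)·(−3)·2·(−1) = −30 ≡ 9, so v_2 = 9^{−1} = 3 (mod 13).
  i = 3 (α = 8): (8−10)(8−5)(8−3)(8−6) = (−2)·3·5·2 = −60 ≡ 5, so v_3 = 5^{−1} = 8 (mod 13).
  i = 4 (α = 3): (3−10)(3−5)(3−8)(3−6) = (−7)·(−2)·(−5)·(−3) = 210 ≡ 2, so v_4 = 2^{−1} = 7 (mod 13).
  i = 5 (α = 6): (6−10)(6−5)(6−8)(6−3) = (−4)·1·(−2)·3 = 24 ≡ 11, so v_5 = 11^{−1} = 6 (mod 13).
  v = [2, 3, 8, 7, 6].
Step 2: syndromes of r = [7, 3, 2, 4, 9] (all sums mod 13).
  S_0 = Σ v_i r_i = 2·7 + 3·3 + 8·2 + 7·4 + 6·9 = 121 ≡ 4.
  S_1 = Σ v_i α_i r_i = 2·10·7 + 3·5·3 + 8·8·2 + 7·3·4 + 6·6·9 = 721 ≡ 6.
  α_i^2 mod 13 = [9, 12, 12, 9, 10].
  S_2 = Σ v_i α_i^2 r_i = 2·9·7 + 3·12·3 + 8·12·2 + 7·9·4 + 6·10·9 = 1218 ≡ 9.
  S = (4, 6, 9) ≠ 0, so r is not a codeword (an error is present).
Step 3: locate the error. For a single error e at position i, S_ℓ = v_i·e·α_i^ℓ, so α_err = S_1/S_0.
  S_0^{−1} = 4^{−1} = 10 (mod 13), so α_err = 6·10 = 60 ≡ 8 = α_3. Error position i = 3.
  Consistency check: S_2/S_1 = 9·11 = 99 ≡ 8 = α_err ✓ (single-error assumption holds).
Step 4: error magnitude e = S_0/v_3 = S_0·∏_{j≠3}(α_3 − α_j) = 4·5 = 20 ≡ 7 (mod 13).
Step 5: correct position 3: c_3 = r_3 − e = 2 − 7 ≡ 8 (mod 13). Hence c = [7, 3, 8, 4, 9].
  Check: interpolating c through the α_i gives m(x) = 12 + 6·x (degree < 2) with m(α_i) = c_i for every i, so c is indeed a codeword.


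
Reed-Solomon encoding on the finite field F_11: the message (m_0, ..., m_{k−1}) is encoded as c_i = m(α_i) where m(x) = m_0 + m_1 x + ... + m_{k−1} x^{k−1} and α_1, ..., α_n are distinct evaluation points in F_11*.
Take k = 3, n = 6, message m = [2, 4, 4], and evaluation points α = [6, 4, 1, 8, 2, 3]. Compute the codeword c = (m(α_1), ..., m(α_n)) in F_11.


c = [5, 5, 10, 4, 4, 6]

Message polynomial: m(x) = 2 + 4·x + 4·x^2 (mod 11).
For each evaluation point α_i, compute m(α_i) mod 11:
  α_1 = 6: Horner steps 4 → 6 → 5, so m(6) = 5.
  α_2 = 4: Horner steps 4 → 9 → 5, so m(4) = 5.
  α_3 = 1: Horner steps 4 → 8 → 10, so m(1) = 10.
  α_4 = 8: Horner steps 4 → 3 → 4, so m(8) = 4.
  α_5 = 2: Horner steps 4 → 1 → 4, so m(2) = 4.
  α_6 = 3: Horner steps 4 → 5 → 6, so m(3) = 6.
Codeword c = [5, 5, 10, 4, 4, 6] ∈ F_11^6.


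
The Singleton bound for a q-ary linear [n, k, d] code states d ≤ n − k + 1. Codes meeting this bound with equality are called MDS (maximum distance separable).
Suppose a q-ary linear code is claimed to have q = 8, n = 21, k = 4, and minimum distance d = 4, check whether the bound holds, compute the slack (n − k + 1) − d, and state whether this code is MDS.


Singleton RHS = n − k + 1 = 18, slack = 14, bound satisfied, not MDS.

Singleton bound: d ≤ n − k + 1.
Here n = 21, k = 4, so n − k + 1 = 18.
Given d = 4, check d ≤ 18: YES.
Slack = (n − k + 1) − d = 14.
The code is NOT MDS (slack = 14 > 0).
Description: the claimed parameters are [21, 4, 4]_8; such a code would be non-MDS.


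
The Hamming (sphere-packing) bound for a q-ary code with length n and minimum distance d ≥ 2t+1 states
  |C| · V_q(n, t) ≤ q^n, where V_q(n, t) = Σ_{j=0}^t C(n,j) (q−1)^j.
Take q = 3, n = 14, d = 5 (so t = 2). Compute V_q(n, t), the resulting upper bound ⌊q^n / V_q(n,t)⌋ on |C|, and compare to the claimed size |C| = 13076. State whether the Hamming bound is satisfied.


V_q(n, t) = 393, q^n = 4782969, Hamming bound = 12170, |C| = 13076 > bound (violated).

Step 1: Compute V_q(n, t) = Σ_{j=0}^2 C(n, j) (q−1)^j.
  j = 0: C(14,0)·(2)^0 = 1·1 = 1.
  j = 1: C(14,1)·(2)^1 = 14·2 = 28.
  j = 2: C(14,2)·(2)^2 = 91·4 = 364.
  V_q(n, t) = 1 + 28 + 364 = 393.
Step 2: q^n = 3^14 = 4782969.
Step 3: Hamming bound ⌊q^n / V_q(n,t)⌋ = ⌊4782969/393⌋ = 12170.
Step 4: Compare |C| = 13076 to 12170: violated.
The claimed |C| lies above the Hamming bound, so no 3-ary code of length 14 with d ≥ 5 can have 13076 codewords.


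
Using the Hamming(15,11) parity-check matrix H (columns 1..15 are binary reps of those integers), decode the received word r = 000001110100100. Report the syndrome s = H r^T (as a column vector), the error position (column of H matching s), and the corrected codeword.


s = (1, 1, 1, 0)^T, error position = 14, corrected codeword c = 000001110100110

Compute s = H r^T mod 2 one row at a time:
  s_1 = 1 + 0 + 1 + 0 + 0 + 1 + 0 + 0 = 3 ≡ 1 (mod 2).
  s_2 = 0 + 0 + 1 + 1 + 0 + 1 + 0 + 0 = 3 ≡ 1 (mod 2).
  s_3 = 0 + 0 + 1 + 1 + 1 + 0 + 0 + 0 = 3 ≡ 1 (mod 2).
  s_4 = 0 + 0 + 0 + 1 + 0 + 0 + 1 + 0 = 2 ≡ 0 (mod 2).
s = (1, 1, 1, 0)^T — this equals column 14 of H (binary 1110), so error is at position 14.
Correct: flip bit 14 of r = 000001110100100 to get c = 000001110100110.


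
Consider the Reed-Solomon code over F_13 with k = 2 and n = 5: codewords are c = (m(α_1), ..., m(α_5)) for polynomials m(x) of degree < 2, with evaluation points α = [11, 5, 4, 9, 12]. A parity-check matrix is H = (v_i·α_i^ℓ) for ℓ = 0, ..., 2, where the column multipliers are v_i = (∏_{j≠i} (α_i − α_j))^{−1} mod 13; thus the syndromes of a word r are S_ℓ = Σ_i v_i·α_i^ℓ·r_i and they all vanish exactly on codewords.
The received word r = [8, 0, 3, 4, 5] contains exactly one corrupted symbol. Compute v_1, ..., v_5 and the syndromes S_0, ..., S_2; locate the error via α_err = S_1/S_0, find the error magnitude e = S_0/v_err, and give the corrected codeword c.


S = (1, 9, 3), error at position 4, error magnitude e = 3, c = [8, 0, 3, 1, 5].

Step 1: column multipliers v_i = (∏_{j≠i}(α_i − α_j))^{−1} mod 13.
  i = 1 (α = 11): (11−5)(11−4)(11−9)(11−12) = 6·7·2·(−1) = −84 ≡ 7, so v_1 = 7^{−1} = 2 (mod 13).
  i = 2 (α = 5): (5−11)(5−4)(5−9)(5−12) = (−6)·1·(−4)·(−7) = −168 ≡ 1, so v_2 = 1^{−1} = 1 (mod 13).
  i = 3 (α = 4): (4−11)(4−5)(4−9)(4−12) = (−7)·(−1)·(−5)·(−8) = 280 ≡ 7, so v_3 = 7^{−1} = 2 (mod 13).
  i = 4 (α = 9): (9−11)(9−5)(9−4)(9−12) = (−2)·4·5·(−3) = 120 ≡ 3, so v_4 = 3^{−1} = 9 (mod 13).
  i = 5 (α = 12): (12−11)(12−5)(12−4)(12−9) = 1·7·8·3 = 168 ≡ 12, so v_5 = 12^{−1} = 12 (mod 13).
  v = [2, 1, 2, 9, 12].
Step 2: syndromes of r = [8, 0, 3, 4, 5] (all sums mod 13).
  S_0 = Σ v_i r_i = 2·8 + 1·0 + 2·3 + 9·4 + 12·5 = 118 ≡ 1.
  S_1 = Σ v_i α_i r_i = 2·11·8 + 1·5·0 + 2·4·3 + 9·9·4 + 12·12·5 = 1244 ≡ 9.
  α_i^2 mod 13 = [4, 12, 3, 3, 1].
  S_2 = Σ v_i α_i^2 r_i = 2·4·8 + 1·12·0 + 2·3·3 + 9·3·4 + 12·1·5 = 250 ≡ 3.
  S = (1, 9, 3) ≠ 0, so r is not a codeword (an error is present).
Step 3: locate the error. For a single error e at position i, S_ℓ = v_i·e·α_i^ℓ, so α_err = S_1/S_0.
  S_0^{−1} = 1^{−1} = 1 (mod 13), so α_err = 9·1 = 9 ≡ 9 = α_4. Error position i = 4.
  Consistency check: S_2/S_1 = 3·3 = 9 ≡ 9 = α_err ✓ (single-error assumption holds).
Step 4: error magnitude e = S_0/v_4 = S_0·∏_{j≠4}(α_4 − α_j) = 1·3 = 3 ≡ 3 (mod 13).
Step 5: correct position 4: c_4 = r_4 − e = 4 − 3 ≡ 1 (mod 13). Hence c = [8, 0, 3, 1, 5].
  Check: interpolating c through the α_i gives m(x) = 2 + 10·x (degree < 2) with m(α_i) = c_i for every i, so c is indeed a codeword.


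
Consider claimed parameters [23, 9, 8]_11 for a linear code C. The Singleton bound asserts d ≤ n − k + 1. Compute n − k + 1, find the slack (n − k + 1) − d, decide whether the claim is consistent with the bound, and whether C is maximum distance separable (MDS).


Singleton RHS = n − k + 1 = 15, slack = 7, bound satisfied, not MDS.

Singleton bound: d ≤ n − k + 1.
Here n = 23, k = 9, so n − k + 1 = 15.
Given d = 8, check d ≤ 15: YES.
Slack = (n − k + 1) − d = 7.
The code is NOT MDS (slack = 7 > 0).
Description: the claimed parameters are [23, 9, 8]_11; such a code would be non-MDS.


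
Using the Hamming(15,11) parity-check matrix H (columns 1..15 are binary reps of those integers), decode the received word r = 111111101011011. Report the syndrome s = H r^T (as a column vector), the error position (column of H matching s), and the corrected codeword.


s = (1, 1, 1, 1)^T, error position = 15, corrected codeword c = 111111101011010

Compute s = H r^T mod 2 one row at a time:
  s_1 = 0 + 1 + 0 + 1 + 1 + 0 + 1 + 1 = 5 ≡ 1 (mod 2).
  s_2 = 1 + 1 + 1 + 1 + 1 + 0 + 1 + 1 = 7 ≡ 1 (mod 2).
  s_3 = 1 + 1 + 1 + 1 + 0 + 1 + 1 + 1 = 7 ≡ 1 (mod 2).
  s_4 = 1 + 1 + 1 + 1 + 1 + 1 + 0 + 1 = 7 ≡ 1 (mod 2).
s = (1, 1, 1, 1)^T — this equals column 15 of H (binary 1111), so error is at position 15.
Correct: flip bit 15 of r = 111111101011011 to get c = 111111101011010.


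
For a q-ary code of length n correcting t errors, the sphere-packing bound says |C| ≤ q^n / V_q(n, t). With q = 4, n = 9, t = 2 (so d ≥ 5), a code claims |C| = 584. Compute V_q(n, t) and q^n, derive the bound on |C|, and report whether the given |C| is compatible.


V_q(n, t) = 352, q^n = 262144, Hamming bound = 744, |C| = 584 ≤ bound (satisfied).

Step 1: Compute V_q(n, t) = Σ_{j=0}^2 C(n, j) (q−1)^j.
  j = 0: C(9,0)·(3)^0 = 1·1 = 1.
  j = 1: C(9,1)·(3)^1 = 9·3 = 27.
  j = 2: C(9,2)·(3)^2 = 36·9 = 324.
  V_q(n, t) = 1 + 27 + 324 = 352.
Step 2: q^n = 4^9 = 262144.
Step 3: Hamming bound ⌊q^n / V_q(n,t)⌋ = ⌊262144/352⌋ = 744.
Step 4: Compare |C| = 584 to 744: satisfied.
The claimed |C| lies below the Hamming bound.


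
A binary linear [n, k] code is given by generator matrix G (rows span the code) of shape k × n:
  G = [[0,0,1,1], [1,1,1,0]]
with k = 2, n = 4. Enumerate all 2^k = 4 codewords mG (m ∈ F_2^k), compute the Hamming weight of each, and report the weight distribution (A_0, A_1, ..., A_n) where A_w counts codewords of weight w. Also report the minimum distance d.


Weight distribution: A_0 = 1, A_2 = 1, A_3 = 2. Minimum distance d = 2.

Enumerate all 2^2 = 4 messages m ∈ F_2^2.
For each, compute codeword c = mG in F_2^4, then tally its weight.
  m = 00 → c = 0000, weight = 0.
  m = 10 → c = 0011, weight = 2.
  m = 01 → c = 1110, weight = 3.
  m = 11 → c = 1101, weight = 3.
Tally weights:
  weight 0: 1 codewords.
  weight 2: 1 codewords.
  weight 3: 2 codewords.
Minimum distance d = smallest w > 0 with A_w > 0 = 2.
Sanity: Σ A_w = 4 = 2^2 = 4 ✓.


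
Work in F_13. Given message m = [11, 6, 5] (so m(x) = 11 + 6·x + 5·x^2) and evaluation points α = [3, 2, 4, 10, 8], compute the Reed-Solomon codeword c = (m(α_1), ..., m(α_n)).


c = [9, 4, 11, 12, 2]

Message polynomial: m(x) = 11 + 6·x + 5·x^2 (mod 13).
For each evaluation point α_i, compute m(α_i) mod 13:
  α_1 = 3: Horner steps 5 → 8 → 9, so m(3) = 9.
  α_2 = 2: Horner steps 5 → 3 → 4, so m(2) = 4.
  α_3 = 4: Horner steps 5 → 0 → 11, so m(4) = 11.
  α_4 = 10: Horner steps 5 → 4 → 12, so m(10) = 12.
  α_5 = 8: Horner steps 5 → 7 → 2, so m(8) = 2.
Codeword c = [9, 4, 11, 12, 2] ∈ F_13^5.


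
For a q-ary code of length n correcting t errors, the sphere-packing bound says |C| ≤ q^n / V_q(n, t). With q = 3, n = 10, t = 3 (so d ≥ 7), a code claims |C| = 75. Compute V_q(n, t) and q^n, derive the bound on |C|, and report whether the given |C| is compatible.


V_q(n, t) = 1161, q^n = 59049, Hamming bound = 50, |C| = 75 > bound (violated).

Step 1: Compute V_q(n, t) = Σ_{j=0}^3 C(n, j) (q−1)^j.
  j = 0: C(10,0)·(2)^0 = 1·1 = 1.
  j = 1: C(10,1)·(2)^1 = 10·2 = 20.
  j = 2: C(10,2)·(2)^2 = 45·4 = 180.
  j = 3: C(10,3)·(2)^3 = 120·8 = 960.
  V_q(n, t) = 1 + 20 + 180 + 960 = 1161.
Step 2: q^n = 3^10 = 59049.
Step 3: Hamming bound ⌊q^n / V_q(n,t)⌋ = ⌊59049/1161⌋ = 50.
Step 4: Compare |C| = 75 to 50: violated.
The claimed |C| lies above the Hamming bound, so no 3-ary code of length 10 with d ≥ 7 can have 75 codewords.


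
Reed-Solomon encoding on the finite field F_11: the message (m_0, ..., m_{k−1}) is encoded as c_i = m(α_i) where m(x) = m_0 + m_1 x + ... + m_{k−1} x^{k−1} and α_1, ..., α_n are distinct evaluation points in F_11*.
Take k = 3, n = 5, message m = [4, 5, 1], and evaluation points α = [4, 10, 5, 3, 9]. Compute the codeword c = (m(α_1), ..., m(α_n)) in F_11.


c = [7, 0, 10, 6, 9]

Message polynomial: m(x) = 4 + 5·x + 1·x^2 (mod 11).
For each evaluation point α_i, compute m(α_i) mod 11:
  α_1 = 4: Horner steps 1 → 9 → 7, so m(4) = 7.
  α_2 = 10: Horner steps 1 → 4 → 0, so m(10) = 0.
  α_3 = 5: Horner steps 1 → 10 → 10, so m(5) = 10.
  α_4 = 3: Horner steps 1 → 8 → 6, so m(3) = 6.
  α_5 = 9: Horner steps 1 → 3 → 9, so m(9) = 9.
Codeword c = [7, 0, 10, 6, 9] ∈ F_11^5.
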